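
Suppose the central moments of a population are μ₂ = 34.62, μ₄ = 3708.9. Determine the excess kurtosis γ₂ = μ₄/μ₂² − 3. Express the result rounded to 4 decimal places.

0.0945

μ₂² = 34.62² = 1198.54440
μ₄/μ₂² = 3708.9 / 1198.54440 = 3.09450
γ₂ = 3.09450 − 3 ≈ 0.0945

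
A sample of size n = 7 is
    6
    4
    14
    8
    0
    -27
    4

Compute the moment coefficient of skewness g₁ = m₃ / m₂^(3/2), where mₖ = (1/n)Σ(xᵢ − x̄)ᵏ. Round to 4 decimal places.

-1.5756

x̄ = (6 + 4 + 14 + 8 + 0 - 27 + 4) / 7 = 1.2857
deviations (xᵢ − x̄): 4.7143, 2.7143, 12.7143, 6.7143, -1.2857, -28.2857, 2.7143
Σ(xᵢ − x̄)² = 1045.4286 ⇒ m₂ = 1045.4286/7 = 149.34694
Σ(xᵢ − x̄)³ = -20130.2449 ⇒ m₃ = -20130.2449/7 = -2875.74927
m₂^(3/2) = 149.34694^(1.5) = 1825.13287
g₁ = m₃ / m₂^(3/2) = -2875.74927 / 1825.13287 ≈ -1.5756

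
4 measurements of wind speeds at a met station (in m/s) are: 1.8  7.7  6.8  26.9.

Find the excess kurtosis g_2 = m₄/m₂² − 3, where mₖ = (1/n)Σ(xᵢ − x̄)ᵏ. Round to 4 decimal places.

-0.7852

x̄ = 10.8000
Σ(xᵢ − x̄)² = 365.8200 ⇒ m₂ = 91.45500
Σ(xᵢ − x̄)⁴ = 74099.1762 ⇒ m₄ = 18524.79405
m₂² = 8364.01702
g_2 = m₄/m₂² − 3 = 2.21482 − 3 ≈ -0.7852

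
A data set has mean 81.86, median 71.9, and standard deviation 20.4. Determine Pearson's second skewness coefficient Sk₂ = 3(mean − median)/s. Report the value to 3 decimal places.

Sk₂ = 3(81.86 − 71.9) / 20.4 = 3 × 9.9600 / 20.4
    = 29.8800 / 20.4 ≈ 1.465

1.465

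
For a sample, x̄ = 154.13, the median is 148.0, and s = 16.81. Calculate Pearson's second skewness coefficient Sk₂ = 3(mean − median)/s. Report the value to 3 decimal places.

Sk₂ = 3(154.13 − 148.0) / 16.81 = 3 × 6.1300 / 16.81
    = 18.3900 / 16.81 ≈ 1.094

1.094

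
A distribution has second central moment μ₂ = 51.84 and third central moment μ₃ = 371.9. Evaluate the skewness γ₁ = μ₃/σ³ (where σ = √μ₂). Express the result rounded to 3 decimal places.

0.996

σ = √μ₂ = √51.84 = 7.20000
σ³ = μ₂^(3/2) = 373.24800
γ₁ = μ₃/σ³ = 371.9 / 373.24800 ≈ 0.996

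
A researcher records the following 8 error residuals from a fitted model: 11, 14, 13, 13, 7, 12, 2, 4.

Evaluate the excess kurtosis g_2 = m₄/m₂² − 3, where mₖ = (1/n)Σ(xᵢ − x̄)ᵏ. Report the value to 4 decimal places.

x̄ = 9.5000
Σ(xᵢ − x̄)² = 146.0000 ⇒ m₂ = 18.25000
Σ(xᵢ − x̄)⁴ = 4872.5000 ⇒ m₄ = 609.06250
m₂² = 333.06250
g_2 = m₄/m₂² − 3 = 1.82867 − 3 ≈ -1.1713

-1.1713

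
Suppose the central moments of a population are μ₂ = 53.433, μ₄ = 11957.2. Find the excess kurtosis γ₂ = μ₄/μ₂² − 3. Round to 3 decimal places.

1.188

μ₂² = 53.433² = 2855.08549
μ₄/μ₂² = 11957.2 / 2855.08549 = 4.18804
γ₂ = 4.18804 − 3 ≈ 1.188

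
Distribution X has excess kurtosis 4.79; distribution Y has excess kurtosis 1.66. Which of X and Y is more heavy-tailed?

Higher excess kurtosis ⇒ heavier tails relative to the normal distribution.
4.79 vs 1.66: the larger is 4.79, so X has heavier tails.

X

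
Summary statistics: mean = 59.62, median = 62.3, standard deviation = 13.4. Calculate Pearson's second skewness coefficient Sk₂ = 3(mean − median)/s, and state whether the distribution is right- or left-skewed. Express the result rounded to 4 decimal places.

-0.6000, left-skewed

Sk₂ = 3(59.62 − 62.3) / 13.4 = 3 × -2.6800 / 13.4
    = -8.0400 / 13.4 ≈ -0.6000
Sk₂ < 0 ⇒ mean < median ⇒ left-skewed (negative skew).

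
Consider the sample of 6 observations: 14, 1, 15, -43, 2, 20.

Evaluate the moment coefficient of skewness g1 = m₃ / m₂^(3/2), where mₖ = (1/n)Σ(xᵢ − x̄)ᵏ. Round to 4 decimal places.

-1.3804

x̄ = (14 + 1 + 15 - 43 + 2 + 20) / 6 = 1.5000
deviations (xᵢ − x̄): 12.5000, -0.5000, 13.5000, -44.5000, 0.5000, 18.5000
Σ(xᵢ − x̄)² = 2661.5000 ⇒ m₂ = 2661.5000/6 = 443.58333
Σ(xᵢ − x̄)³ = -77376.0000 ⇒ m₃ = -77376.0000/6 = -12896.00000
m₂^(3/2) = 443.58333^(1.5) = 9342.49406
g1 = m₃ / m₂^(3/2) = -12896.00000 / 9342.49406 ≈ -1.3804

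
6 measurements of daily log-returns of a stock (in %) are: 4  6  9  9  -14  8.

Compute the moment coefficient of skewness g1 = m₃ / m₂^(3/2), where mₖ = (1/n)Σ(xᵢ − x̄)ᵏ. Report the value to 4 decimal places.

x̄ = (4 + 6 + 9 + 9 - 14 + 8) / 6 = 3.6667
deviations (xᵢ − x̄): 0.3333, 2.3333, 5.3333, 5.3333, -17.6667, 4.3333
Σ(xᵢ − x̄)² = 393.3333 ⇒ m₂ = 393.3333/6 = 65.55556
Σ(xᵢ − x̄)³ = -5116.4444 ⇒ m₃ = -5116.4444/6 = -852.74074
m₂^(3/2) = 65.55556^(1.5) = 530.77964
g1 = m₃ / m₂^(3/2) = -852.74074 / 530.77964 ≈ -1.6066

-1.6066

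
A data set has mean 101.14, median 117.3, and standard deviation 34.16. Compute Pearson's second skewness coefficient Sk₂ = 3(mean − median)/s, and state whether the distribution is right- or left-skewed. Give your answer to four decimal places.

-1.4192, left-skewed

Sk₂ = 3(101.14 − 117.3) / 34.16 = 3 × -16.1600 / 34.16
    = -48.4800 / 34.16 ≈ -1.4192
Sk₂ < 0 ⇒ mean < median ⇒ left-skewed (negative skew).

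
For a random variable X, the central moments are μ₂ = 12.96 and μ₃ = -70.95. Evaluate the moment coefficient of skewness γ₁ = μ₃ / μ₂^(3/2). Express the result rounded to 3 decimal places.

-1.521

σ = √μ₂ = √12.96 = 3.60000
σ³ = μ₂^(3/2) = 46.65600
γ₁ = μ₃/σ³ = -70.95 / 46.65600 ≈ -1.521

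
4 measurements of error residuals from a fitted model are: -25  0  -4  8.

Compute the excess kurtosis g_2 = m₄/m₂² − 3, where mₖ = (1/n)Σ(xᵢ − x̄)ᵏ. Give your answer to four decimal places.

-0.9223

x̄ = -5.2500
Σ(xᵢ − x̄)² = 594.7500 ⇒ m₂ = 148.68750
Σ(xᵢ − x̄)⁴ = 183733.0781 ⇒ m₄ = 45933.26953
m₂² = 22107.97266
g_2 = m₄/m₂² − 3 = 2.07768 − 3 ≈ -0.9223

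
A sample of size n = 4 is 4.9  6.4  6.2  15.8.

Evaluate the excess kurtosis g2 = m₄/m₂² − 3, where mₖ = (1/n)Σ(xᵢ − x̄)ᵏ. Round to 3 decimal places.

-0.709

x̄ = 8.3250
Σ(xᵢ − x̄)² = 75.8275 ⇒ m₂ = 18.95688
Σ(xᵢ − x̄)⁴ = 3293.8156 ⇒ m₄ = 823.45389
m₂² = 359.36311
g2 = m₄/m₂² − 3 = 2.29143 − 3 ≈ -0.709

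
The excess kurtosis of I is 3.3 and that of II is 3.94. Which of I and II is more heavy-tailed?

II

Higher excess kurtosis ⇒ heavier tails relative to the normal distribution.
3.3 vs 3.94: the larger is 3.94, so II has heavier tails.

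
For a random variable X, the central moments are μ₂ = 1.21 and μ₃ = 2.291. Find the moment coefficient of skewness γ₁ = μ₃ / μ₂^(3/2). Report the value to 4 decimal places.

1.7213

σ = √μ₂ = √1.21 = 1.10000
σ³ = μ₂^(3/2) = 1.33100
γ₁ = μ₃/σ³ = 2.291 / 1.33100 ≈ 1.7213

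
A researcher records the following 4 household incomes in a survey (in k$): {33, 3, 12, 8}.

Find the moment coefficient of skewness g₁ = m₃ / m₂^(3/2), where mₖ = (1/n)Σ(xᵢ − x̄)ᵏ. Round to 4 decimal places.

0.8895

x̄ = (33 + 3 + 12 + 8) / 4 = 14.0000
deviations (xᵢ − x̄): 19.0000, -11.0000, -2.0000, -6.0000
Σ(xᵢ − x̄)² = 522.0000 ⇒ m₂ = 522.0000/4 = 130.50000
Σ(xᵢ − x̄)³ = 5304.0000 ⇒ m₃ = 5304.0000/4 = 1326.00000
m₂^(3/2) = 130.50000^(1.5) = 1490.78759
g₁ = m₃ / m₂^(3/2) = 1326.00000 / 1490.78759 ≈ 0.8895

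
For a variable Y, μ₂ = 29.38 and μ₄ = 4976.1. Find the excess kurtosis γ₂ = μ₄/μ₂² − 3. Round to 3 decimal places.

μ₂² = 29.38² = 863.18440
μ₄/μ₂² = 4976.1 / 863.18440 = 5.76482
γ₂ = 5.76482 − 3 ≈ 2.765

2.765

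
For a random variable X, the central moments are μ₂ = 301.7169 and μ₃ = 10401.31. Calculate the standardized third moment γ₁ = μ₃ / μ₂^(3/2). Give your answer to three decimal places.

1.985

σ = √μ₂ = √301.7169 = 17.37000
σ³ = μ₂^(3/2) = 5240.82255
γ₁ = μ₃/σ³ = 10401.31 / 5240.82255 ≈ 1.985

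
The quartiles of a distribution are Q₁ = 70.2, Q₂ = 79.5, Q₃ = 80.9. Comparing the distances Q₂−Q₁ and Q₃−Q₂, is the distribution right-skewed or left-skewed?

left-skewed

Q₂ − Q₁ = 9.3;  Q₃ − Q₂ = 1.4
Q₂ − Q₁ > Q₃ − Q₂ ⇒ the lower half is more spread out ⇒ left-skewed.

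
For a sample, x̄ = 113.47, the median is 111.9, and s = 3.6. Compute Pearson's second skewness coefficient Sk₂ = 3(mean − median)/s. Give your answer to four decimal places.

Sk₂ = 3(113.47 − 111.9) / 3.6 = 3 × 1.5700 / 3.6
    = 4.7100 / 3.6 ≈ 1.3083

1.3083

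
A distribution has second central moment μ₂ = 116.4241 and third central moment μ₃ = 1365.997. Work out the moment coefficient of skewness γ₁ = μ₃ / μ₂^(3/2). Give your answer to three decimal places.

σ = √μ₂ = √116.4241 = 10.79000
σ³ = μ₂^(3/2) = 1256.21604
γ₁ = μ₃/σ³ = 1365.997 / 1256.21604 ≈ 1.087

1.087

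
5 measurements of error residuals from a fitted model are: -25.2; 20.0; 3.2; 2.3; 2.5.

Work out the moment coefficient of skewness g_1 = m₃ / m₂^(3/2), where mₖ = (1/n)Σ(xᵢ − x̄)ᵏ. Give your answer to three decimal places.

x̄ = (-25.2 + 20.0 + 3.2 + 2.3 + 2.5) / 5 = 0.5600
deviations (xᵢ − x̄): -25.7600, 19.4400, 2.6400, 1.7400, 1.9400
Σ(xᵢ − x̄)² = 1055.2520 ⇒ m₂ = 1055.2520/5 = 211.05040
Σ(xᵢ − x̄)³ = -9716.1494 ⇒ m₃ = -9716.1494/5 = -1943.22989
m₂^(3/2) = 211.05040^(1.5) = 3066.05026
g_1 = m₃ / m₂^(3/2) = -1943.22989 / 3066.05026 ≈ -0.634

-0.634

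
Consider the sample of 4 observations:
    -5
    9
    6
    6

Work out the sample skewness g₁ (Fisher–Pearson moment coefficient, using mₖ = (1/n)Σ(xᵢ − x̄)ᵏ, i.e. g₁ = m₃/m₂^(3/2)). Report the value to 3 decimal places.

-0.966

x̄ = (-5 + 9 + 6 + 6) / 4 = 4.0000
deviations (xᵢ − x̄): -9.0000, 5.0000, 2.0000, 2.0000
Σ(xᵢ − x̄)² = 114.0000 ⇒ m₂ = 114.0000/4 = 28.50000
Σ(xᵢ − x̄)³ = -588.0000 ⇒ m₃ = -588.0000/4 = -147.00000
m₂^(3/2) = 28.50000^(1.5) = 152.14837
g₁ = m₃ / m₂^(3/2) = -147.00000 / 152.14837 ≈ -0.966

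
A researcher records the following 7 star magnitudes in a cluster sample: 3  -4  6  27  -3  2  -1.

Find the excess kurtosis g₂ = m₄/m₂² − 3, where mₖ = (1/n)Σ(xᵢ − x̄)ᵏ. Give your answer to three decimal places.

1.213

x̄ = 4.2857
Σ(xᵢ − x̄)² = 675.4286 ⇒ m₂ = 96.48980
Σ(xᵢ − x̄)⁴ = 274542.9621 ⇒ m₄ = 39220.42316
m₂² = 9310.28072
g₂ = m₄/m₂² − 3 = 4.21259 − 3 ≈ 1.213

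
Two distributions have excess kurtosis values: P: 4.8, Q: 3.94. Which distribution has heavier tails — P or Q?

P

Higher excess kurtosis ⇒ heavier tails relative to the normal distribution.
4.8 vs 3.94: the larger is 4.8, so P has heavier tails.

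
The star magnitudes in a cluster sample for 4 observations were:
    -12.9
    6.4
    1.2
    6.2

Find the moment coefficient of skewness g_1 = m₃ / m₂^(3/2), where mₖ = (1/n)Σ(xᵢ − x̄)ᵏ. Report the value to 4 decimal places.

-0.9329

x̄ = (-12.9 + 6.4 + 1.2 + 6.2) / 4 = 0.2250
deviations (xᵢ − x̄): -13.1250, 6.1750, 0.9750, 5.9750
Σ(xᵢ − x̄)² = 247.0475 ⇒ m₂ = 247.0475/4 = 61.76188
Σ(xᵢ − x̄)³ = -1811.2916 ⇒ m₃ = -1811.2916/4 = -452.82291
m₂^(3/2) = 61.76188^(1.5) = 485.37869
g_1 = m₃ / m₂^(3/2) = -452.82291 / 485.37869 ≈ -0.9329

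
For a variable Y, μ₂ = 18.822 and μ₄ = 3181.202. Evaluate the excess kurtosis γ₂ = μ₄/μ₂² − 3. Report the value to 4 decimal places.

5.9797

μ₂² = 18.822² = 354.26768
μ₄/μ₂² = 3181.202 / 354.26768 = 8.97966
γ₂ = 8.97966 − 3 ≈ 5.9797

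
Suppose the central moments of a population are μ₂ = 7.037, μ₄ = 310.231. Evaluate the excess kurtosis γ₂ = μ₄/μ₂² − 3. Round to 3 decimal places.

3.265

μ₂² = 7.037² = 49.51937
μ₄/μ₂² = 310.231 / 49.51937 = 6.26484
γ₂ = 6.26484 − 3 ≈ 3.265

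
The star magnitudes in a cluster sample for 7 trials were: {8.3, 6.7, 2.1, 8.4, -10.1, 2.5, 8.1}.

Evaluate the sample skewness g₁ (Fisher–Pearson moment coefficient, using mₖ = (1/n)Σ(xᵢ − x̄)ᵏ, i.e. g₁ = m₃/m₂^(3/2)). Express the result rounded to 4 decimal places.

-1.4218

x̄ = (8.3 + 6.7 + 2.1 + 8.4 - 10.1 + 2.5 + 8.1) / 7 = 3.7143
deviations (xᵢ − x̄): 4.5857, 2.9857, -1.6143, 4.6857, -13.8143, -1.2143, 4.3857
Σ(xᵢ − x̄)² = 266.0486 ⇒ m₂ = 266.0486/7 = 38.00694
Σ(xᵢ − x̄)³ = -2331.9551 ⇒ m₃ = -2331.9551/7 = -333.13644
m₂^(3/2) = 38.00694^(1.5) = 234.31190
g₁ = m₃ / m₂^(3/2) = -333.13644 / 234.31190 ≈ -1.4218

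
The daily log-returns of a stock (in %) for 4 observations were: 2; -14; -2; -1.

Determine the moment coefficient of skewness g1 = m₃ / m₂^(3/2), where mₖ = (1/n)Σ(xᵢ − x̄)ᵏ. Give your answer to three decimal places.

-0.949

x̄ = (2 - 14 - 2 - 1) / 4 = -3.7500
deviations (xᵢ − x̄): 5.7500, -10.2500, 1.7500, 2.7500
Σ(xᵢ − x̄)² = 148.7500 ⇒ m₂ = 148.7500/4 = 37.18750
Σ(xᵢ − x̄)³ = -860.6250 ⇒ m₃ = -860.6250/4 = -215.15625
m₂^(3/2) = 37.18750^(1.5) = 226.77516
g1 = m₃ / m₂^(3/2) = -215.15625 / 226.77516 ≈ -0.949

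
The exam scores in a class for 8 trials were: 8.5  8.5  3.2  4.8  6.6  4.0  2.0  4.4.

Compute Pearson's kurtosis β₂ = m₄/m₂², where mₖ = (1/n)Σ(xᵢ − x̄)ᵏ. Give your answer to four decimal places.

1.7756

x̄ = 5.2500
Σ(xᵢ − x̄)² = 40.2000 ⇒ m₂ = 5.02500
Σ(xᵢ − x̄)⁴ = 358.6862 ⇒ m₄ = 44.83577
m₂² = 25.25062
β₂ = m₄/m₂² = 44.83577 / 25.25062 ≈ 1.7756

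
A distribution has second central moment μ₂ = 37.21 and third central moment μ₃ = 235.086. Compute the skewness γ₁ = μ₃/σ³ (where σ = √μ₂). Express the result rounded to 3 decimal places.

1.036

σ = √μ₂ = √37.21 = 6.10000
σ³ = μ₂^(3/2) = 226.98100
γ₁ = μ₃/σ³ = 235.086 / 226.98100 ≈ 1.036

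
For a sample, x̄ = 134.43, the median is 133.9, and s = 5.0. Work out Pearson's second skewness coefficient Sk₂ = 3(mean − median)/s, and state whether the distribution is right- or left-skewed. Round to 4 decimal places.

Sk₂ = 3(134.43 − 133.9) / 5.0 = 3 × 0.5300 / 5.0
    = 1.5900 / 5.0 ≈ 0.3180
Sk₂ > 0 ⇒ mean > median ⇒ right-skewed (positive skew).

0.3180, right-skewed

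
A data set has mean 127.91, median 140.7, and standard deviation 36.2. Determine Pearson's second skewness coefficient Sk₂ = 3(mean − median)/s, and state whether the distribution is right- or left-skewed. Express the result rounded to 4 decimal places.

Sk₂ = 3(127.91 − 140.7) / 36.2 = 3 × -12.7900 / 36.2
    = -38.3700 / 36.2 ≈ -1.0599
Sk₂ < 0 ⇒ mean < median ⇒ left-skewed (negative skew).

-1.0599, left-skewed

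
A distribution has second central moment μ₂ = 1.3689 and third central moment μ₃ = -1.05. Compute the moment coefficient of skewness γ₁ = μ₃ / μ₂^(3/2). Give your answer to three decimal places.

-0.656

σ = √μ₂ = √1.3689 = 1.17000
σ³ = μ₂^(3/2) = 1.60161
γ₁ = μ₃/σ³ = -1.05 / 1.60161 ≈ -0.656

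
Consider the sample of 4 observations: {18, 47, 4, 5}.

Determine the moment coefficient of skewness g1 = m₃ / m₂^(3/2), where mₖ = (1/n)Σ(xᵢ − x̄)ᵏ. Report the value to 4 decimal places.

x̄ = (18 + 47 + 4 + 5) / 4 = 18.5000
deviations (xᵢ − x̄): -0.5000, 28.5000, -14.5000, -13.5000
Σ(xᵢ − x̄)² = 1205.0000 ⇒ m₂ = 1205.0000/4 = 301.25000
Σ(xᵢ − x̄)³ = 17640.0000 ⇒ m₃ = 17640.0000/4 = 4410.00000
m₂^(3/2) = 301.25000^(1.5) = 5228.66218
g1 = m₃ / m₂^(3/2) = 4410.00000 / 5228.66218 ≈ 0.8434

0.8434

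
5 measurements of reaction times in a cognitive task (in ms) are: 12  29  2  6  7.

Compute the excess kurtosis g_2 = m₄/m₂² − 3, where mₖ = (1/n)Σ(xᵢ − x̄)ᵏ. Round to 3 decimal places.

-0.280

x̄ = 11.2000
Σ(xᵢ − x̄)² = 446.8000 ⇒ m₂ = 89.36000
Σ(xᵢ − x̄)⁴ = 108594.2560 ⇒ m₄ = 21718.85120
m₂² = 7985.20960
g_2 = m₄/m₂² − 3 = 2.71988 − 3 ≈ -0.280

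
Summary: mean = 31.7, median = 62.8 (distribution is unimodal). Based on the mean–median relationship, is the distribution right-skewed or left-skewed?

left-skewed

mean − median = 31.7 − 62.8 = -31.1
mean < median ⇒ the longer tail is on the left ⇒ left-skewed (negatively skewed).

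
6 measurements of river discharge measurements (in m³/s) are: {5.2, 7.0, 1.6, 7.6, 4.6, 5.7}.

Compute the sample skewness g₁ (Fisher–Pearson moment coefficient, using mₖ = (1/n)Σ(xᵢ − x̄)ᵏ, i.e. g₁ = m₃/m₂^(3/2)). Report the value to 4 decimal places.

x̄ = (5.2 + 7.0 + 1.6 + 7.6 + 4.6 + 5.7) / 6 = 5.2833
deviations (xᵢ − x̄): -0.0833, 1.7167, -3.6833, 2.3167, -0.6833, 0.4167
Σ(xᵢ − x̄)² = 22.5283 ⇒ m₂ = 22.5283/6 = 3.75472
Σ(xᵢ − x̄)³ = -32.7266 ⇒ m₃ = -32.7266/6 = -5.45443
m₂^(3/2) = 3.75472^(1.5) = 7.27556
g₁ = m₃ / m₂^(3/2) = -5.45443 / 7.27556 ≈ -0.7497

-0.7497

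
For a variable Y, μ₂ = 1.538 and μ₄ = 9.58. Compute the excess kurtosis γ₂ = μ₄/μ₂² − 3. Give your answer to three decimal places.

1.050

μ₂² = 1.538² = 2.36544
μ₄/μ₂² = 9.58 / 2.36544 = 4.04998
γ₂ = 4.04998 − 3 ≈ 1.050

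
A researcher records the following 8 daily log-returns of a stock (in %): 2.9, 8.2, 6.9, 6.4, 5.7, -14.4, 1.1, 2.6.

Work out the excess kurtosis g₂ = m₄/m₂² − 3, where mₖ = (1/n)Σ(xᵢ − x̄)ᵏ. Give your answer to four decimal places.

x̄ = 2.4250
Σ(xᵢ − x̄)² = 364.9950 ⇒ m₂ = 45.62438
Σ(xᵢ − x̄)⁴ = 82015.7629 ⇒ m₄ = 10251.97037
m₂² = 2081.58359
g₂ = m₄/m₂² − 3 = 4.92508 − 3 ≈ 1.9251

1.9251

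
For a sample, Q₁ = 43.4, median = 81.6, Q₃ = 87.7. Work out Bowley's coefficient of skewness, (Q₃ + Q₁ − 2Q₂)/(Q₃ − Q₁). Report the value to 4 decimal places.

numerator: Q₃ + Q₁ − 2Q₂ = 87.7 + 43.4 − 2×81.6 = -32.1000
denominator: Q₃ − Q₁ = 87.7 − 43.4 = 44.3000
Bowley skewness = -32.1000 / 44.3000 ≈ -0.7246

-0.7246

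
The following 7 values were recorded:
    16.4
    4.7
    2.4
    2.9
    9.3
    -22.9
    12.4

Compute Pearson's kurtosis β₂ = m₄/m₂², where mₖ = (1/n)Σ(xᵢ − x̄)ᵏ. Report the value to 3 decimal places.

x̄ = 3.6000
Σ(xᵢ − x̄)² = 979.1600 ⇒ m₂ = 139.88000
Σ(xᵢ − x̄)⁴ = 527054.9396 ⇒ m₄ = 75293.56280
m₂² = 19566.41440
β₂ = m₄/m₂² = 75293.56280 / 19566.41440 ≈ 3.848

3.848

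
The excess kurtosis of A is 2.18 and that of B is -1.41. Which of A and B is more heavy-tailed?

A

Higher excess kurtosis ⇒ heavier tails relative to the normal distribution.
2.18 vs -1.41: the larger is 2.18, so A has heavier tails. (A is leptokurtic — heavier-than-normal tails; the other is platykurtic.)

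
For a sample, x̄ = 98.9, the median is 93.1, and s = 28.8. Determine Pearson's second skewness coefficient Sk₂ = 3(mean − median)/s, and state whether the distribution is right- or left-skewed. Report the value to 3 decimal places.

Sk₂ = 3(98.9 − 93.1) / 28.8 = 3 × 5.8000 / 28.8
    = 17.4000 / 28.8 ≈ 0.604
Sk₂ > 0 ⇒ mean > median ⇒ right-skewed (positive skew).

0.604, right-skewed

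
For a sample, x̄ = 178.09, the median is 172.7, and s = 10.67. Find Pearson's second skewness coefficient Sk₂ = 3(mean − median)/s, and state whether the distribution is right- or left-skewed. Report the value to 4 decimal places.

Sk₂ = 3(178.09 − 172.7) / 10.67 = 3 × 5.3900 / 10.67
    = 16.1700 / 10.67 ≈ 1.5155
Sk₂ > 0 ⇒ mean > median ⇒ right-skewed (positive skew).

1.5155, right-skewed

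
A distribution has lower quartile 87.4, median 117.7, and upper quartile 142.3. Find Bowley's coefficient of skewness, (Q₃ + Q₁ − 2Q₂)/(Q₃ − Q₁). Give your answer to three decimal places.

-0.104

numerator: Q₃ + Q₁ − 2Q₂ = 142.3 + 87.4 − 2×117.7 = -5.7000
denominator: Q₃ − Q₁ = 142.3 − 87.4 = 54.9000
Bowley skewness = -5.7000 / 54.9000 ≈ -0.104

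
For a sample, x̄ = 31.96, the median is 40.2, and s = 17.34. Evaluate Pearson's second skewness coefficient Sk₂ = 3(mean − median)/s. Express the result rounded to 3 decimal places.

Sk₂ = 3(31.96 − 40.2) / 17.34 = 3 × -8.2400 / 17.34
    = -24.7200 / 17.34 ≈ -1.426

-1.426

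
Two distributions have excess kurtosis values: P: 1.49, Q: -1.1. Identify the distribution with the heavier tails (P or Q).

P

Higher excess kurtosis ⇒ heavier tails relative to the normal distribution.
1.49 vs -1.1: the larger is 1.49, so P has heavier tails. (P is leptokurtic — heavier-than-normal tails; the other is platykurtic.)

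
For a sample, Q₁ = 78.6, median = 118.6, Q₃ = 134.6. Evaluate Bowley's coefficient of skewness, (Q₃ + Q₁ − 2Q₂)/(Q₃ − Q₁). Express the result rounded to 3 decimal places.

-0.429

numerator: Q₃ + Q₁ − 2Q₂ = 134.6 + 78.6 − 2×118.6 = -24.0000
denominator: Q₃ − Q₁ = 134.6 − 78.6 = 56.0000
Bowley skewness = -24.0000 / 56.0000 ≈ -0.429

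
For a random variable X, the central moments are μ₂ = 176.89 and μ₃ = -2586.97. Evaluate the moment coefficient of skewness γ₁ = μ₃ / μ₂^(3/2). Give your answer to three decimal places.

-1.100

σ = √μ₂ = √176.89 = 13.30000
σ³ = μ₂^(3/2) = 2352.63700
γ₁ = μ₃/σ³ = -2586.97 / 2352.63700 ≈ -1.100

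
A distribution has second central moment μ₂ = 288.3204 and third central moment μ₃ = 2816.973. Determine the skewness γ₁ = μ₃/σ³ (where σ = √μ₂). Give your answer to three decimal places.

σ = √μ₂ = √288.3204 = 16.98000
σ³ = μ₂^(3/2) = 4895.68039
γ₁ = μ₃/σ³ = 2816.973 / 4895.68039 ≈ 0.575

0.575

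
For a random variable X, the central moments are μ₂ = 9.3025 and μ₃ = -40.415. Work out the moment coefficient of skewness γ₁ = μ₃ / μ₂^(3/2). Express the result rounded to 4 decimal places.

-1.4244

σ = √μ₂ = √9.3025 = 3.05000
σ³ = μ₂^(3/2) = 28.37263
γ₁ = μ₃/σ³ = -40.415 / 28.37263 ≈ -1.4244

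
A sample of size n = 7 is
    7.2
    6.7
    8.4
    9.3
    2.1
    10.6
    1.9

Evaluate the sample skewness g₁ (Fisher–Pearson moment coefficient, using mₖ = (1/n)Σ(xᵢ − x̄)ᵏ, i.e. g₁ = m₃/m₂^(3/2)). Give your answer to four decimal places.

-0.4832

x̄ = (7.2 + 6.7 + 8.4 + 9.3 + 2.1 + 10.6 + 1.9) / 7 = 6.6000
deviations (xᵢ − x̄): 0.6000, 0.1000, 1.8000, 2.7000, -4.5000, 4.0000, -4.7000
Σ(xᵢ − x̄)² = 69.2400 ⇒ m₂ = 69.2400/7 = 9.89143
Σ(xᵢ − x̄)³ = -105.2160 ⇒ m₃ = -105.2160/7 = -15.03086
m₂^(3/2) = 9.89143^(1.5) = 31.10918
g₁ = m₃ / m₂^(3/2) = -15.03086 / 31.10918 ≈ -0.4832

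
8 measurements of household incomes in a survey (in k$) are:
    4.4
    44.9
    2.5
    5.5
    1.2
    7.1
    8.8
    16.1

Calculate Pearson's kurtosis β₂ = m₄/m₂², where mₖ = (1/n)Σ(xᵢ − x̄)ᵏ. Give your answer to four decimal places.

x̄ = 11.3125
Σ(xᵢ − x̄)² = 1436.5887 ⇒ m₂ = 179.57359
Σ(xᵢ − x̄)⁴ = 1293448.5305 ⇒ m₄ = 161681.06631
m₂² = 32246.67557
β₂ = m₄/m₂² = 161681.06631 / 32246.67557 ≈ 5.0139

5.0139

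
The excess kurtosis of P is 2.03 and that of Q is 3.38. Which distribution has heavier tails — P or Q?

Higher excess kurtosis ⇒ heavier tails relative to the normal distribution.
2.03 vs 3.38: the larger is 3.38, so Q has heavier tails.

Q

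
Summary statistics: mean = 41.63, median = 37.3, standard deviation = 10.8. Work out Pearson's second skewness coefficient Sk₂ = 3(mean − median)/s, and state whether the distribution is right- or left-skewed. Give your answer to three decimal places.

1.203, right-skewed

Sk₂ = 3(41.63 − 37.3) / 10.8 = 3 × 4.3300 / 10.8
    = 12.9900 / 10.8 ≈ 1.203
Sk₂ > 0 ⇒ mean > median ⇒ right-skewed (positive skew).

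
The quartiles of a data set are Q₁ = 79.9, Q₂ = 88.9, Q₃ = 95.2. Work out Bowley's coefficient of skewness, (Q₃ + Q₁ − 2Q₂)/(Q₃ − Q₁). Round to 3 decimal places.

numerator: Q₃ + Q₁ − 2Q₂ = 95.2 + 79.9 − 2×88.9 = -2.7000
denominator: Q₃ − Q₁ = 95.2 − 79.9 = 15.3000
Bowley skewness = -2.7000 / 15.3000 ≈ -0.176

-0.176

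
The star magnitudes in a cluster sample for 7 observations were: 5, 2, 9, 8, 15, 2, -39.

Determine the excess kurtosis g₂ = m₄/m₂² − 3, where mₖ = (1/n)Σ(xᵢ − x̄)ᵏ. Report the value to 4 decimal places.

1.6142

x̄ = 0.2857
Σ(xᵢ − x̄)² = 1923.4286 ⇒ m₂ = 274.77551
Σ(xᵢ − x̄)⁴ = 2438678.7988 ⇒ m₄ = 348382.68555
m₂² = 75501.58101
g₂ = m₄/m₂² − 3 = 4.61424 − 3 ≈ 1.6142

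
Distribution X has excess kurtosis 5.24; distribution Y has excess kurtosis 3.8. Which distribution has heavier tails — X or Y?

X

Higher excess kurtosis ⇒ heavier tails relative to the normal distribution.
5.24 vs 3.8: the larger is 5.24, so X has heavier tails.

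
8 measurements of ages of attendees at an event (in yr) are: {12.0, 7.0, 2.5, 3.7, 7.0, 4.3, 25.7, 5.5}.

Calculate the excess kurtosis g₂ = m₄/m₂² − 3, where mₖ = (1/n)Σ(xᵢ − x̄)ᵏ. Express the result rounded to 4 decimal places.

x̄ = 8.4625
Σ(xᵢ − x̄)² = 398.2587 ⇒ m₂ = 49.78234
Σ(xᵢ − x̄)⁴ = 90608.3986 ⇒ m₄ = 11326.04983
m₂² = 2478.28175
g₂ = m₄/m₂² − 3 = 4.57012 − 3 ≈ 1.5701

1.5701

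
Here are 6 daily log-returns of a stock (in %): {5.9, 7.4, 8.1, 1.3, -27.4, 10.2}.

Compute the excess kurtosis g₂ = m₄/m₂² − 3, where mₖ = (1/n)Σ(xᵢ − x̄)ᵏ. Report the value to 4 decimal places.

x̄ = 0.9167
Σ(xᵢ − x̄)² = 1006.6283 ⇒ m₂ = 167.77139
Σ(xᵢ − x̄)⁴ = 655410.3231 ⇒ m₄ = 109235.05386
m₂² = 28147.23893
g₂ = m₄/m₂² − 3 = 3.88084 − 3 ≈ 0.8808

0.8808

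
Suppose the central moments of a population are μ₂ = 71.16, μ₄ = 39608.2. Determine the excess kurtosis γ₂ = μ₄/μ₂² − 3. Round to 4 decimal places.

μ₂² = 71.16² = 5063.74560
μ₄/μ₂² = 39608.2 / 5063.74560 = 7.82192
γ₂ = 7.82192 − 3 ≈ 4.8219

4.8219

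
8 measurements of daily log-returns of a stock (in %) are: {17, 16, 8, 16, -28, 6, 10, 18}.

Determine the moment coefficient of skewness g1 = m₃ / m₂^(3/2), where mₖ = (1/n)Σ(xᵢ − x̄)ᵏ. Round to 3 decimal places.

-1.891

x̄ = (17 + 16 + 8 + 16 - 28 + 6 + 10 + 18) / 8 = 7.8750
deviations (xᵢ − x̄): 9.1250, 8.1250, 0.1250, 8.1250, -35.8750, -1.8750, 2.1250, 10.1250
Σ(xᵢ − x̄)² = 1612.8750 ⇒ m₂ = 1612.8750/8 = 201.60938
Σ(xᵢ − x̄)³ = -43298.1563 ⇒ m₃ = -43298.1563/8 = -5412.26953
m₂^(3/2) = 201.60938^(1.5) = 2862.63571
g1 = m₃ / m₂^(3/2) = -5412.26953 / 2862.63571 ≈ -1.891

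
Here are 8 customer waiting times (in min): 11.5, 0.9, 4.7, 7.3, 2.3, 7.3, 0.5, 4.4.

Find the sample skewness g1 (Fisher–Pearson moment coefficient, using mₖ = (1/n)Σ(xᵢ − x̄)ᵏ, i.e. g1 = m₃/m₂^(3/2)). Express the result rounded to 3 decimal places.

x̄ = (11.5 + 0.9 + 4.7 + 7.3 + 2.3 + 7.3 + 0.5 + 4.4) / 8 = 4.8625
deviations (xᵢ − x̄): 6.6375, -3.9625, -0.1625, 2.4375, -2.5625, 2.4375, -4.3625, -0.4625
Σ(xᵢ − x̄)² = 97.4788 ⇒ m₂ = 97.4788/8 = 12.18484
Σ(xᵢ − x̄)³ = 159.2178 ⇒ m₃ = 159.2178/8 = 19.90222
m₂^(3/2) = 12.18484^(1.5) = 42.53338
g1 = m₃ / m₂^(3/2) = 19.90222 / 42.53338 ≈ 0.468

0.468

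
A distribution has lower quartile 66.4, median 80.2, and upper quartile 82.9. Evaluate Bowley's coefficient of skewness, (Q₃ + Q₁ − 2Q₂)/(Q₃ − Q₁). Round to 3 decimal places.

-0.673

numerator: Q₃ + Q₁ − 2Q₂ = 82.9 + 66.4 − 2×80.2 = -11.1000
denominator: Q₃ − Q₁ = 82.9 − 66.4 = 16.5000
Bowley skewness = -11.1000 / 16.5000 ≈ -0.673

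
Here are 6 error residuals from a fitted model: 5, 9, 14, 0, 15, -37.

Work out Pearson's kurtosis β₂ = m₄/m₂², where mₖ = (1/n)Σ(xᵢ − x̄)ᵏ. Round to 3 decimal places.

x̄ = 1.0000
Σ(xᵢ − x̄)² = 1890.0000 ⇒ m₂ = 315.00000
Σ(xᵢ − x̄)⁴ = 2156466.0000 ⇒ m₄ = 359411.00000
m₂² = 99225.00000
β₂ = m₄/m₂² = 359411.00000 / 99225.00000 ≈ 3.622

3.622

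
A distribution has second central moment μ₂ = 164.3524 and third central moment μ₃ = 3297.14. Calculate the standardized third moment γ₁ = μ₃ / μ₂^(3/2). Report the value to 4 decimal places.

1.5649

σ = √μ₂ = √164.3524 = 12.82000
σ³ = μ₂^(3/2) = 2106.99777
γ₁ = μ₃/σ³ = 3297.14 / 2106.99777 ≈ 1.5649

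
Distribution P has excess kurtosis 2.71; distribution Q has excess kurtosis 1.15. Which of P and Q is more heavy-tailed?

P

Higher excess kurtosis ⇒ heavier tails relative to the normal distribution.
2.71 vs 1.15: the larger is 2.71, so P has heavier tails.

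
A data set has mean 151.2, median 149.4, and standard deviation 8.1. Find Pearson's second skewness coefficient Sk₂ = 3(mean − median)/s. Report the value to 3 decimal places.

0.667

Sk₂ = 3(151.2 − 149.4) / 8.1 = 3 × 1.8000 / 8.1
    = 5.4000 / 8.1 ≈ 0.667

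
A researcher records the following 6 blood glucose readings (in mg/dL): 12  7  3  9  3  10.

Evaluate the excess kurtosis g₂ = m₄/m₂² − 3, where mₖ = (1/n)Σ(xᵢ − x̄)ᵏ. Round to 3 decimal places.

-1.455

x̄ = 7.3333
Σ(xᵢ − x̄)² = 69.3333 ⇒ m₂ = 11.55556
Σ(xᵢ − x̄)⁴ = 1237.7778 ⇒ m₄ = 206.29630
m₂² = 133.53086
g₂ = m₄/m₂² − 3 = 1.54493 − 3 ≈ -1.455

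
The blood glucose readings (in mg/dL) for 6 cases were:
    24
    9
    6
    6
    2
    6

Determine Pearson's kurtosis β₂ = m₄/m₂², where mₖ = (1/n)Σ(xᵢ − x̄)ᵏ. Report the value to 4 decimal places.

x̄ = 8.8333
Σ(xᵢ − x̄)² = 300.8333 ⇒ m₂ = 50.13889
Σ(xᵢ − x̄)⁴ = 55286.4861 ⇒ m₄ = 9214.41435
m₂² = 2513.90818
β₂ = m₄/m₂² = 9214.41435 / 2513.90818 ≈ 3.6654

3.6654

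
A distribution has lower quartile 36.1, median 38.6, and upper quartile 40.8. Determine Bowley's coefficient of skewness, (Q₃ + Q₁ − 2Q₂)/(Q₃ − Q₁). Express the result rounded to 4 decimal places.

-0.0638

numerator: Q₃ + Q₁ − 2Q₂ = 40.8 + 36.1 − 2×38.6 = -0.3000
denominator: Q₃ − Q₁ = 40.8 − 36.1 = 4.7000
Bowley skewness = -0.3000 / 4.7000 ≈ -0.0638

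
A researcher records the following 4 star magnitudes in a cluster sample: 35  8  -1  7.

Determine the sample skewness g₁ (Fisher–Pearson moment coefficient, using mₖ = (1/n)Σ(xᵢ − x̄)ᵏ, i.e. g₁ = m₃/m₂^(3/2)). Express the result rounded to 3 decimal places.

0.919

x̄ = (35 + 8 - 1 + 7) / 4 = 12.2500
deviations (xᵢ − x̄): 22.7500, -4.2500, -13.2500, -5.2500
Σ(xᵢ − x̄)² = 738.7500 ⇒ m₂ = 738.7500/4 = 184.68750
Σ(xᵢ − x̄)³ = 9226.8750 ⇒ m₃ = 9226.8750/4 = 2306.71875
m₂^(3/2) = 184.68750^(1.5) = 2509.89905
g₁ = m₃ / m₂^(3/2) = 2306.71875 / 2509.89905 ≈ 0.919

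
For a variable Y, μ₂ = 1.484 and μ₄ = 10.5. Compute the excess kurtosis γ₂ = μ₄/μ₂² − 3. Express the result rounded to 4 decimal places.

1.7678

μ₂² = 1.484² = 2.20226
μ₄/μ₂² = 10.5 / 2.20226 = 4.76784
γ₂ = 4.76784 − 3 ≈ 1.7678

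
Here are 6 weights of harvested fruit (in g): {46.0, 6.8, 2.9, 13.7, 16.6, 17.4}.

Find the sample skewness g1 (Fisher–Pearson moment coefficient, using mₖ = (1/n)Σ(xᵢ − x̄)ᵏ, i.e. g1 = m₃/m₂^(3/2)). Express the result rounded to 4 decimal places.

x̄ = (46.0 + 6.8 + 2.9 + 13.7 + 16.6 + 17.4) / 6 = 17.2333
deviations (xᵢ − x̄): 28.7667, -10.4333, -14.3333, -3.5333, -0.6333, 0.1667
Σ(xᵢ − x̄)² = 1154.7333 ⇒ m₂ = 1154.7333/6 = 192.45556
Σ(xᵢ − x̄)³ = 19680.2444 ⇒ m₃ = 19680.2444/6 = 3280.04074
m₂^(3/2) = 192.45556^(1.5) = 2669.90420
g1 = m₃ / m₂^(3/2) = 3280.04074 / 2669.90420 ≈ 1.2285

1.2285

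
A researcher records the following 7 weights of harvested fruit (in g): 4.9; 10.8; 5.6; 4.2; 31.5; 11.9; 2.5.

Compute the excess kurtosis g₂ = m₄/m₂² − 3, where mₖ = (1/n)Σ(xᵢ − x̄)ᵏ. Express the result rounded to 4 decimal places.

x̄ = 10.2000
Σ(xᵢ − x̄)² = 601.4800 ⇒ m₂ = 85.92571
Σ(xᵢ − x̄)⁴ = 211891.1956 ⇒ m₄ = 30270.17080
m₂² = 7383.22838
g₂ = m₄/m₂² − 3 = 4.09986 − 3 ≈ 1.0999

1.0999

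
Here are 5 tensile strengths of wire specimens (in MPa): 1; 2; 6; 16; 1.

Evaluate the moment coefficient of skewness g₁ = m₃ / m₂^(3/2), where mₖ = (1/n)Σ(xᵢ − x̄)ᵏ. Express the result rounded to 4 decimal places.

x̄ = (1 + 2 + 6 + 16 + 1) / 5 = 5.2000
deviations (xᵢ − x̄): -4.2000, -3.2000, 0.8000, 10.8000, -4.2000
Σ(xᵢ − x̄)² = 162.8000 ⇒ m₂ = 162.8000/5 = 32.56000
Σ(xᵢ − x̄)³ = 1079.2800 ⇒ m₃ = 1079.2800/5 = 215.85600
m₂^(3/2) = 32.56000^(1.5) = 185.79182
g₁ = m₃ / m₂^(3/2) = 215.85600 / 185.79182 ≈ 1.1618

1.1618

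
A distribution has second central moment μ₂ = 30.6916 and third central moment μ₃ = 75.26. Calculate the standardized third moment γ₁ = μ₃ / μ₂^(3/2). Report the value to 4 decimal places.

σ = √μ₂ = √30.6916 = 5.54000
σ³ = μ₂^(3/2) = 170.03146
γ₁ = μ₃/σ³ = 75.26 / 170.03146 ≈ 0.4426

0.4426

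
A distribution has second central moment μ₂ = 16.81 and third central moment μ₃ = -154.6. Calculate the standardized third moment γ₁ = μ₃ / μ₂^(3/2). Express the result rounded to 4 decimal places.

-2.2431

σ = √μ₂ = √16.81 = 4.10000
σ³ = μ₂^(3/2) = 68.92100
γ₁ = μ₃/σ³ = -154.6 / 68.92100 ≈ -2.2431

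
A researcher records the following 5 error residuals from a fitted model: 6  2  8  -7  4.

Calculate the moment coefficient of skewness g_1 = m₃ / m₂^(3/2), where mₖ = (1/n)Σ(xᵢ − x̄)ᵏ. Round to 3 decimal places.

x̄ = (6 + 2 + 8 - 7 + 4) / 5 = 2.6000
deviations (xᵢ − x̄): 3.4000, -0.6000, 5.4000, -9.6000, 1.4000
Σ(xᵢ − x̄)² = 135.2000 ⇒ m₂ = 135.2000/5 = 27.04000
Σ(xᵢ − x̄)³ = -685.4400 ⇒ m₃ = -685.4400/5 = -137.08800
m₂^(3/2) = 27.04000^(1.5) = 140.60800
g_1 = m₃ / m₂^(3/2) = -137.08800 / 140.60800 ≈ -0.975

-0.975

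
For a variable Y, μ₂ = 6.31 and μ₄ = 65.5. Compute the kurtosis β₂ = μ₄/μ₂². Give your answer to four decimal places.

1.6451

μ₂² = 6.31² = 39.81610
μ₄/μ₂² = 65.5 / 39.81610 = 1.64506
β₂ ≈ 1.6451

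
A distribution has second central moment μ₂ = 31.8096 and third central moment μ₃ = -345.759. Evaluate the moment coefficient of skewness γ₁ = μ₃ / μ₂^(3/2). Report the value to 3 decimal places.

-1.927

σ = √μ₂ = √31.8096 = 5.64000
σ³ = μ₂^(3/2) = 179.40614
γ₁ = μ₃/σ³ = -345.759 / 179.40614 ≈ -1.927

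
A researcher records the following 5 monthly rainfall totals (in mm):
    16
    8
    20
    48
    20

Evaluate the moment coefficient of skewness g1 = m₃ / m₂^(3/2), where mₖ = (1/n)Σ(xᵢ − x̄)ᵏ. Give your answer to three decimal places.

x̄ = (16 + 8 + 20 + 48 + 20) / 5 = 22.4000
deviations (xᵢ − x̄): -6.4000, -14.4000, -2.4000, 25.6000, -2.4000
Σ(xᵢ − x̄)² = 915.2000 ⇒ m₂ = 915.2000/5 = 183.04000
Σ(xᵢ − x̄)³ = 13501.4400 ⇒ m₃ = 13501.4400/5 = 2700.28800
m₂^(3/2) = 183.04000^(1.5) = 2476.38982
g1 = m₃ / m₂^(3/2) = 2700.28800 / 2476.38982 ≈ 1.090

1.090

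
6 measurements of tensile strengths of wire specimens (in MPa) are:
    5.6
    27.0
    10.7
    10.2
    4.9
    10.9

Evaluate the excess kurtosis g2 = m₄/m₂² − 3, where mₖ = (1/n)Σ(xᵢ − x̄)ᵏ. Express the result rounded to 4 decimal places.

x̄ = 11.5500
Σ(xᵢ − x̄)² = 321.2950 ⇒ m₂ = 53.54917
Σ(xᵢ − x̄)⁴ = 60191.8720 ⇒ m₄ = 10031.97867
m₂² = 2867.51325
g2 = m₄/m₂² − 3 = 3.49849 − 3 ≈ 0.4985

0.4985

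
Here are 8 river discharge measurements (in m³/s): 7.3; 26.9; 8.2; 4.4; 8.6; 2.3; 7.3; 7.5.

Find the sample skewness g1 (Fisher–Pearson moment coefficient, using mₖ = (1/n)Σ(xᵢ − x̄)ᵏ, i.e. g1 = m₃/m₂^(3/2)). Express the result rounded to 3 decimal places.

x̄ = (7.3 + 26.9 + 8.2 + 4.4 + 8.6 + 2.3 + 7.3 + 7.5) / 8 = 9.0625
deviations (xᵢ − x̄): -1.7625, 17.8375, -0.8625, -4.6625, -0.4625, -6.7625, -1.7625, -1.5625
Σ(xᵢ − x̄)² = 395.2587 ⇒ m₂ = 395.2587/8 = 49.40734
Σ(xᵢ − x̄)³ = 5249.3500 ⇒ m₃ = 5249.3500/8 = 656.16875
m₂^(3/2) = 49.40734^(1.5) = 347.28599
g1 = m₃ / m₂^(3/2) = 656.16875 / 347.28599 ≈ 1.889

1.889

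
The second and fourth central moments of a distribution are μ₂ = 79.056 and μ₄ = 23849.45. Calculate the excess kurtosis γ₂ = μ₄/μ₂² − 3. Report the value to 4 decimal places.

μ₂² = 79.056² = 6249.85114
μ₄/μ₂² = 23849.45 / 6249.85114 = 3.81600
γ₂ = 3.81600 − 3 ≈ 0.8160

0.8160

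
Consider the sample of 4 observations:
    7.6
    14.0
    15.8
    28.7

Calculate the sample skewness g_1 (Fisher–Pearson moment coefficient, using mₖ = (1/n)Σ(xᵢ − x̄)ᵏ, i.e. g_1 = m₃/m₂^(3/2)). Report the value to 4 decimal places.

x̄ = (7.6 + 14.0 + 15.8 + 28.7) / 4 = 16.5250
deviations (xᵢ − x̄): -8.9250, -2.5250, -0.7250, 12.1750
Σ(xᵢ − x̄)² = 234.7875 ⇒ m₂ = 234.7875/4 = 58.69687
Σ(xᵢ − x̄)³ = 1077.3019 ⇒ m₃ = 1077.3019/4 = 269.32547
m₂^(3/2) = 58.69687^(1.5) = 449.69957
g_1 = m₃ / m₂^(3/2) = 269.32547 / 449.69957 ≈ 0.5989

0.5989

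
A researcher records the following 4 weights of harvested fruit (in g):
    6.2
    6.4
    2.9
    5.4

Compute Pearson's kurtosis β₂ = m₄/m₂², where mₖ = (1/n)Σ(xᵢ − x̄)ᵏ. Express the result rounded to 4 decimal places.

x̄ = 5.2250
Σ(xᵢ − x̄)² = 7.7675 ⇒ m₂ = 1.94188
Σ(xᵢ − x̄)⁴ = 32.0315 ⇒ m₄ = 8.00788
m₂² = 3.77088
β₂ = m₄/m₂² = 8.00788 / 3.77088 ≈ 2.1236

2.1236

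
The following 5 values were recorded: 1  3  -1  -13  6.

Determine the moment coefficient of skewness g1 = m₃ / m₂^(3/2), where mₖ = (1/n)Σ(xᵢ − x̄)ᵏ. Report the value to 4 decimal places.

x̄ = (1 + 3 - 1 - 13 + 6) / 5 = -0.8000
deviations (xᵢ − x̄): 1.8000, 3.8000, -0.2000, -12.2000, 6.8000
Σ(xᵢ − x̄)² = 212.8000 ⇒ m₂ = 212.8000/5 = 42.56000
Σ(xᵢ − x̄)³ = -1440.7200 ⇒ m₃ = -1440.7200/5 = -288.14400
m₂^(3/2) = 42.56000^(1.5) = 277.65304
g1 = m₃ / m₂^(3/2) = -288.14400 / 277.65304 ≈ -1.0378

-1.0378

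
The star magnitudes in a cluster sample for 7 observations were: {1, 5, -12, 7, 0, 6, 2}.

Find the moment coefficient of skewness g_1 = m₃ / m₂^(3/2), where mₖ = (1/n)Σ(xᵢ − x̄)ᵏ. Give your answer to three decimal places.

-1.362

x̄ = (1 + 5 - 12 + 7 + 0 + 6 + 2) / 7 = 1.2857
deviations (xᵢ − x̄): -0.2857, 3.7143, -13.2857, 5.7143, -1.2857, 4.7143, 0.7143
Σ(xᵢ − x̄)² = 247.4286 ⇒ m₂ = 247.4286/7 = 35.34694
Σ(xᵢ − x̄)³ = -2004.2449 ⇒ m₃ = -2004.2449/7 = -286.32070
m₂^(3/2) = 35.34694^(1.5) = 210.14919
g_1 = m₃ / m₂^(3/2) = -286.32070 / 210.14919 ≈ -1.362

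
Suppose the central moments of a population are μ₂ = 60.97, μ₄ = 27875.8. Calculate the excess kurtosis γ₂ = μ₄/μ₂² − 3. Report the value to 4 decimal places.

μ₂² = 60.97² = 3717.34090
μ₄/μ₂² = 27875.8 / 3717.34090 = 7.49885
γ₂ = 7.49885 − 3 ≈ 4.4989

4.4989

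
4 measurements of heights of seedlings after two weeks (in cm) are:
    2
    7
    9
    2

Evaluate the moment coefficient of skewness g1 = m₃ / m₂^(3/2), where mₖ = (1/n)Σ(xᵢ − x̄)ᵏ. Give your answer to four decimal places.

0.1537

x̄ = (2 + 7 + 9 + 2) / 4 = 5.0000
deviations (xᵢ − x̄): -3.0000, 2.0000, 4.0000, -3.0000
Σ(xᵢ − x̄)² = 38.0000 ⇒ m₂ = 38.0000/4 = 9.50000
Σ(xᵢ − x̄)³ = 18.0000 ⇒ m₃ = 18.0000/4 = 4.50000
m₂^(3/2) = 9.50000^(1.5) = 29.28097
g1 = m₃ / m₂^(3/2) = 4.50000 / 29.28097 ≈ 0.1537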